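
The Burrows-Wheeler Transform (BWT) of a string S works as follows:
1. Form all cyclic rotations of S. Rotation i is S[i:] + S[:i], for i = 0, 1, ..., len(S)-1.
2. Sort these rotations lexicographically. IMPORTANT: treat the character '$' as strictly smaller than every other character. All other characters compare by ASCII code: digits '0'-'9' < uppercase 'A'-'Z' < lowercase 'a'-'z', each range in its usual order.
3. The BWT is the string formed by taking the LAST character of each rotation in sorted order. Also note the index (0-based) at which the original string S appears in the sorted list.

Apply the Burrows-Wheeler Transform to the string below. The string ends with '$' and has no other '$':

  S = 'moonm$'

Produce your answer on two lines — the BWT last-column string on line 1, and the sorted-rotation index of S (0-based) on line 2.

Answer: mn$oom
2

Derivation:
All 6 rotations (rotation i = S[i:]+S[:i]):
  rot[0] = moonm$
  rot[1] = oonm$m
  rot[2] = onm$mo
  rot[3] = nm$moo
  rot[4] = m$moon
  rot[5] = $moonm
Sorted (with $ < everything):
  sorted[0] = $moonm  (last char: 'm')
  sorted[1] = m$moon  (last char: 'n')
  sorted[2] = moonm$  (last char: '$')
  sorted[3] = nm$moo  (last char: 'o')
  sorted[4] = onm$mo  (last char: 'o')
  sorted[5] = oonm$m  (last char: 'm')
Last column: mn$oom
Original string S is at sorted index 2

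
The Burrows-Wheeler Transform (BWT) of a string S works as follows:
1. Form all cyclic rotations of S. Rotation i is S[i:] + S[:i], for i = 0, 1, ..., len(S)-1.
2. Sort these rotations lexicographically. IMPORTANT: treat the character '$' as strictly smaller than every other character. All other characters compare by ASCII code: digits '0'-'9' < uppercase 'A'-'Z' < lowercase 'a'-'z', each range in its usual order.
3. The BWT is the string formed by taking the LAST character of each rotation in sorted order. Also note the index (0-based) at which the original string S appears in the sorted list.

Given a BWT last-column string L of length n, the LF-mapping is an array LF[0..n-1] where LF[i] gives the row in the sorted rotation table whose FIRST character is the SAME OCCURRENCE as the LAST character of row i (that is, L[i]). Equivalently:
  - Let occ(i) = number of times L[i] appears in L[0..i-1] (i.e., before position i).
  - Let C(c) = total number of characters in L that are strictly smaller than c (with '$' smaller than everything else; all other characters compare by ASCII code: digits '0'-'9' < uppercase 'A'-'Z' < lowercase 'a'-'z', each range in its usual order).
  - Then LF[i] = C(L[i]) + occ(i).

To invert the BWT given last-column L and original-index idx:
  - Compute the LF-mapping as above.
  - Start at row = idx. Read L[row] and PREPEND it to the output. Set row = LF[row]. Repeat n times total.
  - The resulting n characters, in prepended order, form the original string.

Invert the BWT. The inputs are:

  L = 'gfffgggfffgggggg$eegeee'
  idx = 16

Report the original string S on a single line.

Answer: gffeggegggeggfegfffegg$

Derivation:
LF mapping: 12 6 7 8 13 14 15 9 10 11 16 17 18 19 20 21 0 1 2 22 3 4 5
Walk LF starting at row 16, prepending L[row]:
  step 1: row=16, L[16]='$', prepend. Next row=LF[16]=0
  step 2: row=0, L[0]='g', prepend. Next row=LF[0]=12
  step 3: row=12, L[12]='g', prepend. Next row=LF[12]=18
  step 4: row=18, L[18]='e', prepend. Next row=LF[18]=2
  step 5: row=2, L[2]='f', prepend. Next row=LF[2]=7
  step 6: row=7, L[7]='f', prepend. Next row=LF[7]=9
  step 7: row=9, L[9]='f', prepend. Next row=LF[9]=11
  step 8: row=11, L[11]='g', prepend. Next row=LF[11]=17
  step 9: row=17, L[17]='e', prepend. Next row=LF[17]=1
  step 10: row=1, L[1]='f', prepend. Next row=LF[1]=6
  step 11: row=6, L[6]='g', prepend. Next row=LF[6]=15
  step 12: row=15, L[15]='g', prepend. Next row=LF[15]=21
  step 13: row=21, L[21]='e', prepend. Next row=LF[21]=4
  step 14: row=4, L[4]='g', prepend. Next row=LF[4]=13
  step 15: row=13, L[13]='g', prepend. Next row=LF[13]=19
  step 16: row=19, L[19]='g', prepend. Next row=LF[19]=22
  step 17: row=22, L[22]='e', prepend. Next row=LF[22]=5
  step 18: row=5, L[5]='g', prepend. Next row=LF[5]=14
  step 19: row=14, L[14]='g', prepend. Next row=LF[14]=20
  step 20: row=20, L[20]='e', prepend. Next row=LF[20]=3
  step 21: row=3, L[3]='f', prepend. Next row=LF[3]=8
  step 22: row=8, L[8]='f', prepend. Next row=LF[8]=10
  step 23: row=10, L[10]='g', prepend. Next row=LF[10]=16
Reversed output: gffeggegggeggfegfffegg$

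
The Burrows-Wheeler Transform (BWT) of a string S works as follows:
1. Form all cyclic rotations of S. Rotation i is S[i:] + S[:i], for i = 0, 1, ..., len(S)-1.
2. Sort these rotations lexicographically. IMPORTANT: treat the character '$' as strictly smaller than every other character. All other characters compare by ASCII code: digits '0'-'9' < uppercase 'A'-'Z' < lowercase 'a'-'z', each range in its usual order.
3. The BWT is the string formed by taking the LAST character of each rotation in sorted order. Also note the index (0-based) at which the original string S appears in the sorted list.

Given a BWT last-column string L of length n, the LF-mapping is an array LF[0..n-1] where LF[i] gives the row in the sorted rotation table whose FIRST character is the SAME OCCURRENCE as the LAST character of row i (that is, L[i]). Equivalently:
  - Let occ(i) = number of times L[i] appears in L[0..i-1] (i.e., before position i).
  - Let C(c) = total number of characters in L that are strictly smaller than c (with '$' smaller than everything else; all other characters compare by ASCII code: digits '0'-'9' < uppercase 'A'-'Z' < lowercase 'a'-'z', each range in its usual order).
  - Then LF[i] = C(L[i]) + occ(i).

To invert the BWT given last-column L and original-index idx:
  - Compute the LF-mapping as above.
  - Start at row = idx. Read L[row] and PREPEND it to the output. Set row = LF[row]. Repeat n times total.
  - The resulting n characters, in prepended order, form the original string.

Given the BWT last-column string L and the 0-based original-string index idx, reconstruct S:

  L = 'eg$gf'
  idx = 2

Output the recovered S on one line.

Answer: fgge$

Derivation:
LF mapping: 1 3 0 4 2
Walk LF starting at row 2, prepending L[row]:
  step 1: row=2, L[2]='$', prepend. Next row=LF[2]=0
  step 2: row=0, L[0]='e', prepend. Next row=LF[0]=1
  step 3: row=1, L[1]='g', prepend. Next row=LF[1]=3
  step 4: row=3, L[3]='g', prepend. Next row=LF[3]=4
  step 5: row=4, L[4]='f', prepend. Next row=LF[4]=2
Reversed output: fgge$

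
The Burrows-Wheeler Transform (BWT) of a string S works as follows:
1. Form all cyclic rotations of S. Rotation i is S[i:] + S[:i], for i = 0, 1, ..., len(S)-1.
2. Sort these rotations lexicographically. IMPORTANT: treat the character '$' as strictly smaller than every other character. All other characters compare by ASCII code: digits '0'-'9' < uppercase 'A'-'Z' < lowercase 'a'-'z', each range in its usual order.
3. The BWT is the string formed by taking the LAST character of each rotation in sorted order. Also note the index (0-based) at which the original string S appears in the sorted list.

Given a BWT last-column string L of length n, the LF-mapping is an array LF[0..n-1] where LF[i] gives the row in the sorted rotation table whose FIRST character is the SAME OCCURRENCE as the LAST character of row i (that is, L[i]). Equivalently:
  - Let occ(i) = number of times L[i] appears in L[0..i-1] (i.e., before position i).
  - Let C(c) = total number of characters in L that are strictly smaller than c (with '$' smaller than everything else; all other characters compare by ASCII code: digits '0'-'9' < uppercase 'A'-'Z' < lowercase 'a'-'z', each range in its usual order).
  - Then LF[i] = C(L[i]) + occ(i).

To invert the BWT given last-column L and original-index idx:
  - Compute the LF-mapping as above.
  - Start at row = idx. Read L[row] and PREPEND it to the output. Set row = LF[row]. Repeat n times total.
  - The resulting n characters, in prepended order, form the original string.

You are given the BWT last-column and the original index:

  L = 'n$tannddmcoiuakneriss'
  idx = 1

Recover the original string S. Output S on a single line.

LF mapping: 11 0 19 1 12 13 4 5 10 3 15 7 20 2 9 14 6 16 8 17 18
Walk LF starting at row 1, prepending L[row]:
  step 1: row=1, L[1]='$', prepend. Next row=LF[1]=0
  step 2: row=0, L[0]='n', prepend. Next row=LF[0]=11
  step 3: row=11, L[11]='i', prepend. Next row=LF[11]=7
  step 4: row=7, L[7]='d', prepend. Next row=LF[7]=5
  step 5: row=5, L[5]='n', prepend. Next row=LF[5]=13
  step 6: row=13, L[13]='a', prepend. Next row=LF[13]=2
  step 7: row=2, L[2]='t', prepend. Next row=LF[2]=19
  step 8: row=19, L[19]='s', prepend. Next row=LF[19]=17
  step 9: row=17, L[17]='r', prepend. Next row=LF[17]=16
  step 10: row=16, L[16]='e', prepend. Next row=LF[16]=6
  step 11: row=6, L[6]='d', prepend. Next row=LF[6]=4
  step 12: row=4, L[4]='n', prepend. Next row=LF[4]=12
  step 13: row=12, L[12]='u', prepend. Next row=LF[12]=20
  step 14: row=20, L[20]='s', prepend. Next row=LF[20]=18
  step 15: row=18, L[18]='i', prepend. Next row=LF[18]=8
  step 16: row=8, L[8]='m', prepend. Next row=LF[8]=10
  step 17: row=10, L[10]='o', prepend. Next row=LF[10]=15
  step 18: row=15, L[15]='n', prepend. Next row=LF[15]=14
  step 19: row=14, L[14]='k', prepend. Next row=LF[14]=9
  step 20: row=9, L[9]='c', prepend. Next row=LF[9]=3
  step 21: row=3, L[3]='a', prepend. Next row=LF[3]=1
Reversed output: acknomisunderstandin$

Answer: acknomisunderstandin$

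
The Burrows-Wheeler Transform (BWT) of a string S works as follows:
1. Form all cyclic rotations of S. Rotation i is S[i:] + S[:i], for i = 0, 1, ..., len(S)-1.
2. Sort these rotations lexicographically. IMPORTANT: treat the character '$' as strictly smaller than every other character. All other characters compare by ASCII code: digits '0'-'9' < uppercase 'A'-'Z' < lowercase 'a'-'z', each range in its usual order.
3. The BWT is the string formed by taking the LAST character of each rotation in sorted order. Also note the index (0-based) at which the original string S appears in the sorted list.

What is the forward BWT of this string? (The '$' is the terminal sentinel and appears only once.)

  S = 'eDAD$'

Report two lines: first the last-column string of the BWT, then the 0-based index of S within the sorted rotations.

All 5 rotations (rotation i = S[i:]+S[:i]):
  rot[0] = eDAD$
  rot[1] = DAD$e
  rot[2] = AD$eD
  rot[3] = D$eDA
  rot[4] = $eDAD
Sorted (with $ < everything):
  sorted[0] = $eDAD  (last char: 'D')
  sorted[1] = AD$eD  (last char: 'D')
  sorted[2] = D$eDA  (last char: 'A')
  sorted[3] = DAD$e  (last char: 'e')
  sorted[4] = eDAD$  (last char: '$')
Last column: DDAe$
Original string S is at sorted index 4

Answer: DDAe$
4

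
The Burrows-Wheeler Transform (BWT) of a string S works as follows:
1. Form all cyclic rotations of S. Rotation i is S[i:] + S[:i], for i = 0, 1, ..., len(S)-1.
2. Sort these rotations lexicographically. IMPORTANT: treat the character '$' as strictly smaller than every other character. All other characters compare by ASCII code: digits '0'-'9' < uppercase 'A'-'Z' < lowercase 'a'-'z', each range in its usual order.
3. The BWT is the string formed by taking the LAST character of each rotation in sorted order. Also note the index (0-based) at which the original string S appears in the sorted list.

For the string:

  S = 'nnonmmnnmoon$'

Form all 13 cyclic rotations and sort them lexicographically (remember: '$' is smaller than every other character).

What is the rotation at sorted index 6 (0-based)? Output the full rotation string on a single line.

All 13 rotations (rotation i = S[i:]+S[:i]):
  rot[0] = nnonmmnnmoon$
  rot[1] = nonmmnnmoon$n
  rot[2] = onmmnnmoon$nn
  rot[3] = nmmnnmoon$nno
  rot[4] = mmnnmoon$nnon
  rot[5] = mnnmoon$nnonm
  rot[6] = nnmoon$nnonmm
  rot[7] = nmoon$nnonmmn
  rot[8] = moon$nnonmmnn
  rot[9] = oon$nnonmmnnm
  rot[10] = on$nnonmmnnmo
  rot[11] = n$nnonmmnnmoo
  rot[12] = $nnonmmnnmoon
Sorted (with $ < everything):
  sorted[0] = $nnonmmnnmoon
  sorted[1] = mmnnmoon$nnon
  sorted[2] = mnnmoon$nnonm
  sorted[3] = moon$nnonmmnn
  sorted[4] = n$nnonmmnnmoo
  sorted[5] = nmmnnmoon$nno
  sorted[6] = nmoon$nnonmmn
  sorted[7] = nnmoon$nnonmm
  sorted[8] = nnonmmnnmoon$
  sorted[9] = nonmmnnmoon$n
  sorted[10] = on$nnonmmnnmo
  sorted[11] = onmmnnmoon$nn
  sorted[12] = oon$nnonmmnnm
sorted[6] = nmoon$nnonmmn

Answer: nmoon$nnonmmn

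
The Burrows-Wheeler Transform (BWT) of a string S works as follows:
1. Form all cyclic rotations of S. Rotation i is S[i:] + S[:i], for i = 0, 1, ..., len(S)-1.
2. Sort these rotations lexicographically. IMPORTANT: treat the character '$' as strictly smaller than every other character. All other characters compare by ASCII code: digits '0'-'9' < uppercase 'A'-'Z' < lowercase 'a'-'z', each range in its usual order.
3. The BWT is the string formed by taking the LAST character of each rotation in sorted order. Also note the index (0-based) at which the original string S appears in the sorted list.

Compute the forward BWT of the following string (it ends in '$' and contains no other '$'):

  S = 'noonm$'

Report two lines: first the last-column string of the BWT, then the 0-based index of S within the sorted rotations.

All 6 rotations (rotation i = S[i:]+S[:i]):
  rot[0] = noonm$
  rot[1] = oonm$n
  rot[2] = onm$no
  rot[3] = nm$noo
  rot[4] = m$noon
  rot[5] = $noonm
Sorted (with $ < everything):
  sorted[0] = $noonm  (last char: 'm')
  sorted[1] = m$noon  (last char: 'n')
  sorted[2] = nm$noo  (last char: 'o')
  sorted[3] = noonm$  (last char: '$')
  sorted[4] = onm$no  (last char: 'o')
  sorted[5] = oonm$n  (last char: 'n')
Last column: mno$on
Original string S is at sorted index 3

Answer: mno$on
3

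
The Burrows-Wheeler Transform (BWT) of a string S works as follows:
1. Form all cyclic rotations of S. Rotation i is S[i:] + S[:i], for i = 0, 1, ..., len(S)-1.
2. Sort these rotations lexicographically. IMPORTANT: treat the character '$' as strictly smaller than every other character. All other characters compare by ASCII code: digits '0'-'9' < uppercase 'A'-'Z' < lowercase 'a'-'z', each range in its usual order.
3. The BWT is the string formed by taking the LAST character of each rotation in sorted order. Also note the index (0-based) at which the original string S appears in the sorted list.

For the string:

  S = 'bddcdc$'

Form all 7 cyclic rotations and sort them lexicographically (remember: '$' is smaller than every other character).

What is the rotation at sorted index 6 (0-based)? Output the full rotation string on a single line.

Answer: ddcdc$b

Derivation:
All 7 rotations (rotation i = S[i:]+S[:i]):
  rot[0] = bddcdc$
  rot[1] = ddcdc$b
  rot[2] = dcdc$bd
  rot[3] = cdc$bdd
  rot[4] = dc$bddc
  rot[5] = c$bddcd
  rot[6] = $bddcdc
Sorted (with $ < everything):
  sorted[0] = $bddcdc
  sorted[1] = bddcdc$
  sorted[2] = c$bddcd
  sorted[3] = cdc$bdd
  sorted[4] = dc$bddc
  sorted[5] = dcdc$bd
  sorted[6] = ddcdc$b
sorted[6] = ddcdc$b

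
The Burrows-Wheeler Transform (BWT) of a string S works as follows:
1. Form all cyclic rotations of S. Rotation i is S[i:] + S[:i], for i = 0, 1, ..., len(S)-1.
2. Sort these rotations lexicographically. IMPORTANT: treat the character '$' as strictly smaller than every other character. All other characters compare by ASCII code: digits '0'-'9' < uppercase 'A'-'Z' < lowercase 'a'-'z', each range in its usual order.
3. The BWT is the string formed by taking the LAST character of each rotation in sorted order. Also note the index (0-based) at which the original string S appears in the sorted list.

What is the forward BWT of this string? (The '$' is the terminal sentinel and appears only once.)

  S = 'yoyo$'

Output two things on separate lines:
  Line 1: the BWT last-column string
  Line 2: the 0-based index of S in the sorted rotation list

Answer: oyyo$
4

Derivation:
All 5 rotations (rotation i = S[i:]+S[:i]):
  rot[0] = yoyo$
  rot[1] = oyo$y
  rot[2] = yo$yo
  rot[3] = o$yoy
  rot[4] = $yoyo
Sorted (with $ < everything):
  sorted[0] = $yoyo  (last char: 'o')
  sorted[1] = o$yoy  (last char: 'y')
  sorted[2] = oyo$y  (last char: 'y')
  sorted[3] = yo$yo  (last char: 'o')
  sorted[4] = yoyo$  (last char: '$')
Last column: oyyo$
Original string S is at sorted index 4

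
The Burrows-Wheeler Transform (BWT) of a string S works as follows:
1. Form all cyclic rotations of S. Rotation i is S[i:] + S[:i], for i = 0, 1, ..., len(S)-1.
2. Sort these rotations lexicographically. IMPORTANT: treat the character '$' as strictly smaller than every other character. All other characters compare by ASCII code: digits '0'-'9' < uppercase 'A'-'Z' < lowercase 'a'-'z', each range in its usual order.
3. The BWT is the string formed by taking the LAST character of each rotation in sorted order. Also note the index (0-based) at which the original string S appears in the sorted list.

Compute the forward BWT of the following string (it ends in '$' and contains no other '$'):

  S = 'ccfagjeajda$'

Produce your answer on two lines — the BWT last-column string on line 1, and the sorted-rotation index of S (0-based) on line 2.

Answer: adfe$cjjcaag
4

Derivation:
All 12 rotations (rotation i = S[i:]+S[:i]):
  rot[0] = ccfagjeajda$
  rot[1] = cfagjeajda$c
  rot[2] = fagjeajda$cc
  rot[3] = agjeajda$ccf
  rot[4] = gjeajda$ccfa
  rot[5] = jeajda$ccfag
  rot[6] = eajda$ccfagj
  rot[7] = ajda$ccfagje
  rot[8] = jda$ccfagjea
  rot[9] = da$ccfagjeaj
  rot[10] = a$ccfagjeajd
  rot[11] = $ccfagjeajda
Sorted (with $ < everything):
  sorted[0] = $ccfagjeajda  (last char: 'a')
  sorted[1] = a$ccfagjeajd  (last char: 'd')
  sorted[2] = agjeajda$ccf  (last char: 'f')
  sorted[3] = ajda$ccfagje  (last char: 'e')
  sorted[4] = ccfagjeajda$  (last char: '$')
  sorted[5] = cfagjeajda$c  (last char: 'c')
  sorted[6] = da$ccfagjeaj  (last char: 'j')
  sorted[7] = eajda$ccfagj  (last char: 'j')
  sorted[8] = fagjeajda$cc  (last char: 'c')
  sorted[9] = gjeajda$ccfa  (last char: 'a')
  sorted[10] = jda$ccfagjea  (last char: 'a')
  sorted[11] = jeajda$ccfag  (last char: 'g')
Last column: adfe$cjjcaag
Original string S is at sorted index 4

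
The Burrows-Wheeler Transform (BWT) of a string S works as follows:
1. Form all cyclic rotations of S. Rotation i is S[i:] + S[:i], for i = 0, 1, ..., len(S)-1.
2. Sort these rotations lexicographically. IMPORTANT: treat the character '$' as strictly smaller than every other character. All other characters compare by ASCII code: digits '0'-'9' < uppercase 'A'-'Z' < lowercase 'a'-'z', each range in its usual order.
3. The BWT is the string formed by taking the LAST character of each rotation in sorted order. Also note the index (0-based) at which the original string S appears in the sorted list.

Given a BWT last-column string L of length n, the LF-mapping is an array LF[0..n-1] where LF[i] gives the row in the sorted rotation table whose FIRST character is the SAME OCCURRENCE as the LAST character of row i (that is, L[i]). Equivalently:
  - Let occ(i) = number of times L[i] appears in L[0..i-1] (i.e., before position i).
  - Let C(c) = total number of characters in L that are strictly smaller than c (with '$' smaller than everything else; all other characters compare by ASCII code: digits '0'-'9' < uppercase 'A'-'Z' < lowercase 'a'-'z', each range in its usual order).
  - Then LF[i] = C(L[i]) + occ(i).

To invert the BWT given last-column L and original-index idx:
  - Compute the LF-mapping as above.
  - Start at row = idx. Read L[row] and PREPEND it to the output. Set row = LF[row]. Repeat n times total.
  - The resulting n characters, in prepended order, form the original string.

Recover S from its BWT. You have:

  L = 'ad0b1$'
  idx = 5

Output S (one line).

Answer: d01ba$

Derivation:
LF mapping: 3 5 1 4 2 0
Walk LF starting at row 5, prepending L[row]:
  step 1: row=5, L[5]='$', prepend. Next row=LF[5]=0
  step 2: row=0, L[0]='a', prepend. Next row=LF[0]=3
  step 3: row=3, L[3]='b', prepend. Next row=LF[3]=4
  step 4: row=4, L[4]='1', prepend. Next row=LF[4]=2
  step 5: row=2, L[2]='0', prepend. Next row=LF[2]=1
  step 6: row=1, L[1]='d', prepend. Next row=LF[1]=5
Reversed output: d01ba$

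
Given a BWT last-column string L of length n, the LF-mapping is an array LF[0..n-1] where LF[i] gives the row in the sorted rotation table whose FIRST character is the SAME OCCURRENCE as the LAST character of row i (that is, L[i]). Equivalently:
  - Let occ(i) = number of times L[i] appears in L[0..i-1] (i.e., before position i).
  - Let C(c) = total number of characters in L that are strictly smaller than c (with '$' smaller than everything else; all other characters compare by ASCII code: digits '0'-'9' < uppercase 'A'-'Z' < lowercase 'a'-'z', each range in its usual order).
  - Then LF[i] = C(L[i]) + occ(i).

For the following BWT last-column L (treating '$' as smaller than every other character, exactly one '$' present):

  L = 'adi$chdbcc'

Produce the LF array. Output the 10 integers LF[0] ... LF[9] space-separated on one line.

Answer: 1 6 9 0 3 8 7 2 4 5

Derivation:
Char counts: '$':1, 'a':1, 'b':1, 'c':3, 'd':2, 'h':1, 'i':1
C (first-col start): C('$')=0, C('a')=1, C('b')=2, C('c')=3, C('d')=6, C('h')=8, C('i')=9
L[0]='a': occ=0, LF[0]=C('a')+0=1+0=1
L[1]='d': occ=0, LF[1]=C('d')+0=6+0=6
L[2]='i': occ=0, LF[2]=C('i')+0=9+0=9
L[3]='$': occ=0, LF[3]=C('$')+0=0+0=0
L[4]='c': occ=0, LF[4]=C('c')+0=3+0=3
L[5]='h': occ=0, LF[5]=C('h')+0=8+0=8
L[6]='d': occ=1, LF[6]=C('d')+1=6+1=7
L[7]='b': occ=0, LF[7]=C('b')+0=2+0=2
L[8]='c': occ=1, LF[8]=C('c')+1=3+1=4
L[9]='c': occ=2, LF[9]=C('c')+2=3+2=5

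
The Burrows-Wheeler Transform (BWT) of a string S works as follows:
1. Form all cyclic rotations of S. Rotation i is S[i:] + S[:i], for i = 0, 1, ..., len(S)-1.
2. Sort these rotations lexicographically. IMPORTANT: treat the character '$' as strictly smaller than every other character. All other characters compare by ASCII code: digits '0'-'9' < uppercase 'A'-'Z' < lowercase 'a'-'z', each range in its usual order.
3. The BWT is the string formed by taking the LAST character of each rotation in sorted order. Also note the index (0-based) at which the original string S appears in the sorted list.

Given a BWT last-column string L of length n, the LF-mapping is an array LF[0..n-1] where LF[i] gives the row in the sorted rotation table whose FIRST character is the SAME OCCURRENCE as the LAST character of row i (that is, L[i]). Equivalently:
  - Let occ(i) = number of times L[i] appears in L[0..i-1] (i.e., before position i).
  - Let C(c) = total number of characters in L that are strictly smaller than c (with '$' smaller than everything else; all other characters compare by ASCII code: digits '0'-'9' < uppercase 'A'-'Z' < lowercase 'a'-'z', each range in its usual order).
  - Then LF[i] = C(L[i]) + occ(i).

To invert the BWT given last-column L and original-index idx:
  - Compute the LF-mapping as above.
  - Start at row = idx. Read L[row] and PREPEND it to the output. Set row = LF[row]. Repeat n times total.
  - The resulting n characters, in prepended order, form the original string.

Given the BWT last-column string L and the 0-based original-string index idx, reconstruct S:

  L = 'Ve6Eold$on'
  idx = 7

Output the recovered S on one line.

Answer: noodle6EV$

Derivation:
LF mapping: 3 5 1 2 8 6 4 0 9 7
Walk LF starting at row 7, prepending L[row]:
  step 1: row=7, L[7]='$', prepend. Next row=LF[7]=0
  step 2: row=0, L[0]='V', prepend. Next row=LF[0]=3
  step 3: row=3, L[3]='E', prepend. Next row=LF[3]=2
  step 4: row=2, L[2]='6', prepend. Next row=LF[2]=1
  step 5: row=1, L[1]='e', prepend. Next row=LF[1]=5
  step 6: row=5, L[5]='l', prepend. Next row=LF[5]=6
  step 7: row=6, L[6]='d', prepend. Next row=LF[6]=4
  step 8: row=4, L[4]='o', prepend. Next row=LF[4]=8
  step 9: row=8, L[8]='o', prepend. Next row=LF[8]=9
  step 10: row=9, L[9]='n', prepend. Next row=LF[9]=7
Reversed output: noodle6EV$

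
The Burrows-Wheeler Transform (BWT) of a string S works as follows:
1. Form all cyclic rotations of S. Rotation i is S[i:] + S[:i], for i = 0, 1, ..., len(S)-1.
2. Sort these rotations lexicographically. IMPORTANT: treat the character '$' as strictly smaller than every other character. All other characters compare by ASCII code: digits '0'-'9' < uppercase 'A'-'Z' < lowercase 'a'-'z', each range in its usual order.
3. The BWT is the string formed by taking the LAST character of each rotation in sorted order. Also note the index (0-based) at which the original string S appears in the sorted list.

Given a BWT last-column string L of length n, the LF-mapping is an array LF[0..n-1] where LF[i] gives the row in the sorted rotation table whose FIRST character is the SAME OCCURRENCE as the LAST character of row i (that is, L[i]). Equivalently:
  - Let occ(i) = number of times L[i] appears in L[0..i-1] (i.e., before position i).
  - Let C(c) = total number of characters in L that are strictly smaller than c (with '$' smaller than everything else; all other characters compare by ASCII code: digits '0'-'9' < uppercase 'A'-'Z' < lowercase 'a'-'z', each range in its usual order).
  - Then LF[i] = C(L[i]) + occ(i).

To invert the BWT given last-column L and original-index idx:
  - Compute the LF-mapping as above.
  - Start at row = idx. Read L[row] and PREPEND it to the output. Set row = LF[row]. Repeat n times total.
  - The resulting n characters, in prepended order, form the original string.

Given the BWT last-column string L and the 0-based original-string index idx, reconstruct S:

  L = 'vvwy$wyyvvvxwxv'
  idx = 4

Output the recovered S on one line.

Answer: vwyvwvxxyvywvv$

Derivation:
LF mapping: 1 2 7 12 0 8 13 14 3 4 5 10 9 11 6
Walk LF starting at row 4, prepending L[row]:
  step 1: row=4, L[4]='$', prepend. Next row=LF[4]=0
  step 2: row=0, L[0]='v', prepend. Next row=LF[0]=1
  step 3: row=1, L[1]='v', prepend. Next row=LF[1]=2
  step 4: row=2, L[2]='w', prepend. Next row=LF[2]=7
  step 5: row=7, L[7]='y', prepend. Next row=LF[7]=14
  step 6: row=14, L[14]='v', prepend. Next row=LF[14]=6
  step 7: row=6, L[6]='y', prepend. Next row=LF[6]=13
  step 8: row=13, L[13]='x', prepend. Next row=LF[13]=11
  step 9: row=11, L[11]='x', prepend. Next row=LF[11]=10
  step 10: row=10, L[10]='v', prepend. Next row=LF[10]=5
  step 11: row=5, L[5]='w', prepend. Next row=LF[5]=8
  step 12: row=8, L[8]='v', prepend. Next row=LF[8]=3
  step 13: row=3, L[3]='y', prepend. Next row=LF[3]=12
  step 14: row=12, L[12]='w', prepend. Next row=LF[12]=9
  step 15: row=9, L[9]='v', prepend. Next row=LF[9]=4
Reversed output: vwyvwvxxyvywvv$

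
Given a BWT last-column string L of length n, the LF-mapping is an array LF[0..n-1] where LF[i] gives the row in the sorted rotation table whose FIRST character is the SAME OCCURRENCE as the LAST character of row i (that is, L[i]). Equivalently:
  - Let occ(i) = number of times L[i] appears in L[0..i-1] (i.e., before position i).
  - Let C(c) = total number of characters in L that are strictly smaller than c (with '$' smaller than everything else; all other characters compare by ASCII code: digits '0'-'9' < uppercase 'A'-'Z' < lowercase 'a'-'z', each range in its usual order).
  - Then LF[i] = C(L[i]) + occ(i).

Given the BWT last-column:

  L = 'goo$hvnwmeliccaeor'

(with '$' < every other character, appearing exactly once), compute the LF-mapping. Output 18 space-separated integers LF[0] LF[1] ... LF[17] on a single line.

Char counts: '$':1, 'a':1, 'c':2, 'e':2, 'g':1, 'h':1, 'i':1, 'l':1, 'm':1, 'n':1, 'o':3, 'r':1, 'v':1, 'w':1
C (first-col start): C('$')=0, C('a')=1, C('c')=2, C('e')=4, C('g')=6, C('h')=7, C('i')=8, C('l')=9, C('m')=10, C('n')=11, C('o')=12, C('r')=15, C('v')=16, C('w')=17
L[0]='g': occ=0, LF[0]=C('g')+0=6+0=6
L[1]='o': occ=0, LF[1]=C('o')+0=12+0=12
L[2]='o': occ=1, LF[2]=C('o')+1=12+1=13
L[3]='$': occ=0, LF[3]=C('$')+0=0+0=0
L[4]='h': occ=0, LF[4]=C('h')+0=7+0=7
L[5]='v': occ=0, LF[5]=C('v')+0=16+0=16
L[6]='n': occ=0, LF[6]=C('n')+0=11+0=11
L[7]='w': occ=0, LF[7]=C('w')+0=17+0=17
L[8]='m': occ=0, LF[8]=C('m')+0=10+0=10
L[9]='e': occ=0, LF[9]=C('e')+0=4+0=4
L[10]='l': occ=0, LF[10]=C('l')+0=9+0=9
L[11]='i': occ=0, LF[11]=C('i')+0=8+0=8
L[12]='c': occ=0, LF[12]=C('c')+0=2+0=2
L[13]='c': occ=1, LF[13]=C('c')+1=2+1=3
L[14]='a': occ=0, LF[14]=C('a')+0=1+0=1
L[15]='e': occ=1, LF[15]=C('e')+1=4+1=5
L[16]='o': occ=2, LF[16]=C('o')+2=12+2=14
L[17]='r': occ=0, LF[17]=C('r')+0=15+0=15

Answer: 6 12 13 0 7 16 11 17 10 4 9 8 2 3 1 5 14 15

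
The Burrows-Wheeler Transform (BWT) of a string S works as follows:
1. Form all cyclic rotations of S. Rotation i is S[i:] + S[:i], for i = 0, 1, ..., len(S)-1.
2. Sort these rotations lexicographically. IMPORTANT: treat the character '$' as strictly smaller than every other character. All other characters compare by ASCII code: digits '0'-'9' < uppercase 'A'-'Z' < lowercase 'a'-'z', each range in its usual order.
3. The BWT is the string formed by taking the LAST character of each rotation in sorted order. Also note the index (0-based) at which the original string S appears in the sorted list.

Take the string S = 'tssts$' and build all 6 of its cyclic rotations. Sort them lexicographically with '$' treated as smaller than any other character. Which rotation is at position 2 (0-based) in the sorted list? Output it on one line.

All 6 rotations (rotation i = S[i:]+S[:i]):
  rot[0] = tssts$
  rot[1] = ssts$t
  rot[2] = sts$ts
  rot[3] = ts$tss
  rot[4] = s$tsst
  rot[5] = $tssts
Sorted (with $ < everything):
  sorted[0] = $tssts
  sorted[1] = s$tsst
  sorted[2] = ssts$t
  sorted[3] = sts$ts
  sorted[4] = ts$tss
  sorted[5] = tssts$
sorted[2] = ssts$t

Answer: ssts$t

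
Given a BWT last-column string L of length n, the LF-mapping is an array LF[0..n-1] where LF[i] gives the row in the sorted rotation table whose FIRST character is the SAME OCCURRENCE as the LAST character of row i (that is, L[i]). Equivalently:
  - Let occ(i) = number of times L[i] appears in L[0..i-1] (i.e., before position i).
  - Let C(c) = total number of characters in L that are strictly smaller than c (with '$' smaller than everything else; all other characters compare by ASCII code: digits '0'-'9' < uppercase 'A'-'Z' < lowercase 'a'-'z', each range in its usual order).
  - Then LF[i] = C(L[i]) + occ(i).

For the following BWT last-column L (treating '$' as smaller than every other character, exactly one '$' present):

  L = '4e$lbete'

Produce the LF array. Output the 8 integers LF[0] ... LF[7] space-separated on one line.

Answer: 1 3 0 6 2 4 7 5

Derivation:
Char counts: '$':1, '4':1, 'b':1, 'e':3, 'l':1, 't':1
C (first-col start): C('$')=0, C('4')=1, C('b')=2, C('e')=3, C('l')=6, C('t')=7
L[0]='4': occ=0, LF[0]=C('4')+0=1+0=1
L[1]='e': occ=0, LF[1]=C('e')+0=3+0=3
L[2]='$': occ=0, LF[2]=C('$')+0=0+0=0
L[3]='l': occ=0, LF[3]=C('l')+0=6+0=6
L[4]='b': occ=0, LF[4]=C('b')+0=2+0=2
L[5]='e': occ=1, LF[5]=C('e')+1=3+1=4
L[6]='t': occ=0, LF[6]=C('t')+0=7+0=7
L[7]='e': occ=2, LF[7]=C('e')+2=3+2=5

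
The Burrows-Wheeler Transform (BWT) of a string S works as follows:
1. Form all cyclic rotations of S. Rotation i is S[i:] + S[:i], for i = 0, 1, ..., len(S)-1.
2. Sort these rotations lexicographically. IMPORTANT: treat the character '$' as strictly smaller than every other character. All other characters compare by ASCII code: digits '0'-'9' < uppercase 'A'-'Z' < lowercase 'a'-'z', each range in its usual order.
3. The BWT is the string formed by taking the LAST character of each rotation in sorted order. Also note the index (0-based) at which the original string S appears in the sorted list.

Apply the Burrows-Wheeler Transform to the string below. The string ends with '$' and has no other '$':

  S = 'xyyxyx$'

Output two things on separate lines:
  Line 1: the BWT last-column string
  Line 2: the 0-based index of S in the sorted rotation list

All 7 rotations (rotation i = S[i:]+S[:i]):
  rot[0] = xyyxyx$
  rot[1] = yyxyx$x
  rot[2] = yxyx$xy
  rot[3] = xyx$xyy
  rot[4] = yx$xyyx
  rot[5] = x$xyyxy
  rot[6] = $xyyxyx
Sorted (with $ < everything):
  sorted[0] = $xyyxyx  (last char: 'x')
  sorted[1] = x$xyyxy  (last char: 'y')
  sorted[2] = xyx$xyy  (last char: 'y')
  sorted[3] = xyyxyx$  (last char: '$')
  sorted[4] = yx$xyyx  (last char: 'x')
  sorted[5] = yxyx$xy  (last char: 'y')
  sorted[6] = yyxyx$x  (last char: 'x')
Last column: xyy$xyx
Original string S is at sorted index 3

Answer: xyy$xyx
3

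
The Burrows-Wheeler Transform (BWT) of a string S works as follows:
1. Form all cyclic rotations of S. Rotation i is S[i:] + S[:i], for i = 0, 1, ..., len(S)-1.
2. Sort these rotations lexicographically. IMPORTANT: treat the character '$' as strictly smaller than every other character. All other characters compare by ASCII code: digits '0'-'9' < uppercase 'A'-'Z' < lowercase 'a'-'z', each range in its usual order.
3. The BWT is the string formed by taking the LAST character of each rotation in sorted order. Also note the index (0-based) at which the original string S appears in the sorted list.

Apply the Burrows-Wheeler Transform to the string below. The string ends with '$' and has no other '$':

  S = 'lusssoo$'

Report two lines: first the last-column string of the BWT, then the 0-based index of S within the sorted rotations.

All 8 rotations (rotation i = S[i:]+S[:i]):
  rot[0] = lusssoo$
  rot[1] = usssoo$l
  rot[2] = sssoo$lu
  rot[3] = ssoo$lus
  rot[4] = soo$luss
  rot[5] = oo$lusss
  rot[6] = o$lussso
  rot[7] = $lusssoo
Sorted (with $ < everything):
  sorted[0] = $lusssoo  (last char: 'o')
  sorted[1] = lusssoo$  (last char: '$')
  sorted[2] = o$lussso  (last char: 'o')
  sorted[3] = oo$lusss  (last char: 's')
  sorted[4] = soo$luss  (last char: 's')
  sorted[5] = ssoo$lus  (last char: 's')
  sorted[6] = sssoo$lu  (last char: 'u')
  sorted[7] = usssoo$l  (last char: 'l')
Last column: o$osssul
Original string S is at sorted index 1

Answer: o$osssul
1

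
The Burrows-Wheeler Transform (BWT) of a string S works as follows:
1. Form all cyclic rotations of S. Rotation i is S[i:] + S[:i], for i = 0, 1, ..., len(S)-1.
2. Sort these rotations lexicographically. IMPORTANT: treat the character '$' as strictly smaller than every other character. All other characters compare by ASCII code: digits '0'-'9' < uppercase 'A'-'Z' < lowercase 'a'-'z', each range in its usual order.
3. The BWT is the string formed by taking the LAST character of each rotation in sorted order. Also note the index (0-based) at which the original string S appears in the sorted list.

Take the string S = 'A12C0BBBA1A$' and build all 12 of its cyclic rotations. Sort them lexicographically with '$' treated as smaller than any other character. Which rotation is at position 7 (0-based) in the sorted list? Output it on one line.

All 12 rotations (rotation i = S[i:]+S[:i]):
  rot[0] = A12C0BBBA1A$
  rot[1] = 12C0BBBA1A$A
  rot[2] = 2C0BBBA1A$A1
  rot[3] = C0BBBA1A$A12
  rot[4] = 0BBBA1A$A12C
  rot[5] = BBBA1A$A12C0
  rot[6] = BBA1A$A12C0B
  rot[7] = BA1A$A12C0BB
  rot[8] = A1A$A12C0BBB
  rot[9] = 1A$A12C0BBBA
  rot[10] = A$A12C0BBBA1
  rot[11] = $A12C0BBBA1A
Sorted (with $ < everything):
  sorted[0] = $A12C0BBBA1A
  sorted[1] = 0BBBA1A$A12C
  sorted[2] = 12C0BBBA1A$A
  sorted[3] = 1A$A12C0BBBA
  sorted[4] = 2C0BBBA1A$A1
  sorted[5] = A$A12C0BBBA1
  sorted[6] = A12C0BBBA1A$
  sorted[7] = A1A$A12C0BBB
  sorted[8] = BA1A$A12C0BB
  sorted[9] = BBA1A$A12C0B
  sorted[10] = BBBA1A$A12C0
  sorted[11] = C0BBBA1A$A12
sorted[7] = A1A$A12C0BBB

Answer: A1A$A12C0BBB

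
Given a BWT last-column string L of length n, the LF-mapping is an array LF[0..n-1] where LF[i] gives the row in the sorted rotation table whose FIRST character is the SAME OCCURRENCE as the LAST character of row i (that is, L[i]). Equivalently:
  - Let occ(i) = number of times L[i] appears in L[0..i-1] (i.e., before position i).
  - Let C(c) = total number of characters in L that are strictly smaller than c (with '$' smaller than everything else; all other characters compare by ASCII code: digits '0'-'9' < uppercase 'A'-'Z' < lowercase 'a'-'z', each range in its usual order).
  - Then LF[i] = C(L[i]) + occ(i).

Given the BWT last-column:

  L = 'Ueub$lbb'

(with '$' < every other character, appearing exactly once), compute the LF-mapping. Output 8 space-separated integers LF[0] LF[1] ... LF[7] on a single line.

Answer: 1 5 7 2 0 6 3 4

Derivation:
Char counts: '$':1, 'U':1, 'b':3, 'e':1, 'l':1, 'u':1
C (first-col start): C('$')=0, C('U')=1, C('b')=2, C('e')=5, C('l')=6, C('u')=7
L[0]='U': occ=0, LF[0]=C('U')+0=1+0=1
L[1]='e': occ=0, LF[1]=C('e')+0=5+0=5
L[2]='u': occ=0, LF[2]=C('u')+0=7+0=7
L[3]='b': occ=0, LF[3]=C('b')+0=2+0=2
L[4]='$': occ=0, LF[4]=C('$')+0=0+0=0
L[5]='l': occ=0, LF[5]=C('l')+0=6+0=6
L[6]='b': occ=1, LF[6]=C('b')+1=2+1=3
L[7]='b': occ=2, LF[7]=C('b')+2=2+2=4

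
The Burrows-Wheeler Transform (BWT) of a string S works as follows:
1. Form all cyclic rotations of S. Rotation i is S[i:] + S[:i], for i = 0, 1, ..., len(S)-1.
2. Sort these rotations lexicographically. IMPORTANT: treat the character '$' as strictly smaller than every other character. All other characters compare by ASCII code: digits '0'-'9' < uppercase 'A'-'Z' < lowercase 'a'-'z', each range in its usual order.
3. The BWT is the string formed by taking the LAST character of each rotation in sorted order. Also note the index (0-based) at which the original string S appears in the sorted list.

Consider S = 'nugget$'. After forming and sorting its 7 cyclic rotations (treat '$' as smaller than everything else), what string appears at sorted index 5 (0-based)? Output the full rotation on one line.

All 7 rotations (rotation i = S[i:]+S[:i]):
  rot[0] = nugget$
  rot[1] = ugget$n
  rot[2] = gget$nu
  rot[3] = get$nug
  rot[4] = et$nugg
  rot[5] = t$nugge
  rot[6] = $nugget
Sorted (with $ < everything):
  sorted[0] = $nugget
  sorted[1] = et$nugg
  sorted[2] = get$nug
  sorted[3] = gget$nu
  sorted[4] = nugget$
  sorted[5] = t$nugge
  sorted[6] = ugget$n
sorted[5] = t$nugge

Answer: t$nugge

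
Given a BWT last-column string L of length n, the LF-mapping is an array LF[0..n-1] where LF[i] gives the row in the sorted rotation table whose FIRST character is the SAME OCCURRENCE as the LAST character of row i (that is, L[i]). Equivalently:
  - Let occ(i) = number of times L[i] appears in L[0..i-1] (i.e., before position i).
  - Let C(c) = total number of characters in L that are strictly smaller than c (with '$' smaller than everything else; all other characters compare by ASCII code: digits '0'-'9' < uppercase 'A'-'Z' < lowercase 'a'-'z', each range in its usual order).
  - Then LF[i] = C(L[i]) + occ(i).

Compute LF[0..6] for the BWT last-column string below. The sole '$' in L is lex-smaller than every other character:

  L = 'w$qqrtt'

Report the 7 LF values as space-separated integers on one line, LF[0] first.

Answer: 6 0 1 2 3 4 5

Derivation:
Char counts: '$':1, 'q':2, 'r':1, 't':2, 'w':1
C (first-col start): C('$')=0, C('q')=1, C('r')=3, C('t')=4, C('w')=6
L[0]='w': occ=0, LF[0]=C('w')+0=6+0=6
L[1]='$': occ=0, LF[1]=C('$')+0=0+0=0
L[2]='q': occ=0, LF[2]=C('q')+0=1+0=1
L[3]='q': occ=1, LF[3]=C('q')+1=1+1=2
L[4]='r': occ=0, LF[4]=C('r')+0=3+0=3
L[5]='t': occ=0, LF[5]=C('t')+0=4+0=4
L[6]='t': occ=1, LF[6]=C('t')+1=4+1=5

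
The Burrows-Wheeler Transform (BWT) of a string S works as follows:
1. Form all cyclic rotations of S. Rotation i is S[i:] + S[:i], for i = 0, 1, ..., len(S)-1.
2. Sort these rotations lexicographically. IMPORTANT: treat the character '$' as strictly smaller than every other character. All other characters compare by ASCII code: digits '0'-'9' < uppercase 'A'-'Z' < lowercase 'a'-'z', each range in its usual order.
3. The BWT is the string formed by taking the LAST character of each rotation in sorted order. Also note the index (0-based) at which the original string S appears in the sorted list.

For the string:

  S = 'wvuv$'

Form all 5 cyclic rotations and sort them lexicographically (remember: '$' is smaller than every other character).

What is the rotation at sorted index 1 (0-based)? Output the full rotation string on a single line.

Answer: uv$wv

Derivation:
All 5 rotations (rotation i = S[i:]+S[:i]):
  rot[0] = wvuv$
  rot[1] = vuv$w
  rot[2] = uv$wv
  rot[3] = v$wvu
  rot[4] = $wvuv
Sorted (with $ < everything):
  sorted[0] = $wvuv
  sorted[1] = uv$wv
  sorted[2] = v$wvu
  sorted[3] = vuv$w
  sorted[4] = wvuv$
sorted[1] = uv$wv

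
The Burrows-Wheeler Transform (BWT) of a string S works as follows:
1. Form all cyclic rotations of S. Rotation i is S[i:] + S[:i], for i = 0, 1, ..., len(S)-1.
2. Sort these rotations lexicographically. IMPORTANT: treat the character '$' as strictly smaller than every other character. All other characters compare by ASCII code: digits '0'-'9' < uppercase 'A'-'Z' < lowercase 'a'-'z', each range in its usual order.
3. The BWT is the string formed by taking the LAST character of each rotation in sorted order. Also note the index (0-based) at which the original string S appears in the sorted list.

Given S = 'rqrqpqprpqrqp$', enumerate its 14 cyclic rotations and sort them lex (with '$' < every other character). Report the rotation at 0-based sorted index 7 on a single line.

All 14 rotations (rotation i = S[i:]+S[:i]):
  rot[0] = rqrqpqprpqrqp$
  rot[1] = qrqpqprpqrqp$r
  rot[2] = rqpqprpqrqp$rq
  rot[3] = qpqprpqrqp$rqr
  rot[4] = pqprpqrqp$rqrq
  rot[5] = qprpqrqp$rqrqp
  rot[6] = prpqrqp$rqrqpq
  rot[7] = rpqrqp$rqrqpqp
  rot[8] = pqrqp$rqrqpqpr
  rot[9] = qrqp$rqrqpqprp
  rot[10] = rqp$rqrqpqprpq
  rot[11] = qp$rqrqpqprpqr
  rot[12] = p$rqrqpqprpqrq
  rot[13] = $rqrqpqprpqrqp
Sorted (with $ < everything):
  sorted[0] = $rqrqpqprpqrqp
  sorted[1] = p$rqrqpqprpqrq
  sorted[2] = pqprpqrqp$rqrq
  sorted[3] = pqrqp$rqrqpqpr
  sorted[4] = prpqrqp$rqrqpq
  sorted[5] = qp$rqrqpqprpqr
  sorted[6] = qpqprpqrqp$rqr
  sorted[7] = qprpqrqp$rqrqp
  sorted[8] = qrqp$rqrqpqprp
  sorted[9] = qrqpqprpqrqp$r
  sorted[10] = rpqrqp$rqrqpqp
  sorted[11] = rqp$rqrqpqprpq
  sorted[12] = rqpqprpqrqp$rq
  sorted[13] = rqrqpqprpqrqp$
sorted[7] = qprpqrqp$rqrqp

Answer: qprpqrqp$rqrqp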